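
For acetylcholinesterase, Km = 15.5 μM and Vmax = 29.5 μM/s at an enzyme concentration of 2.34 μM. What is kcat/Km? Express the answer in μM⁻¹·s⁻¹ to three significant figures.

0.813 μM⁻¹·s⁻¹

kcat = Vmax/[E]total = 29.5/2.34 = 12.6 s⁻¹.
kcat/Km = 12.6/15.5 = 0.813 μM⁻¹·s⁻¹.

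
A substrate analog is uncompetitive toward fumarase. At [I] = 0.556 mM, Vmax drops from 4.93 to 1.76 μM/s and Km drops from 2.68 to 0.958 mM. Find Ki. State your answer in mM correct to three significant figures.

Uncompetitive: Vmax,app = Vmax/α (and Km,app = Km/α) with α = 1 + [I]/Ki.
α = Vmax/Vmax,app = 4.93/1.76 = 2.801.
Ki = [I]/(α − 1) = 0.556/1.801 = 0.309 mM.

0.309 mM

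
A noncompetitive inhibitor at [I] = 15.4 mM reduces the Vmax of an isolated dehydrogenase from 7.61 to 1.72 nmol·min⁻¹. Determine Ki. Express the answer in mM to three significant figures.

Noncompetitive: Vmax,app = Vmax/α with α = 1 + [I]/Ki.
α = Vmax/Vmax,app = 7.61/1.72 = 4.424.
Since α = 1 + [I]/Ki, [I]/Ki = 4.424 − 1 = 3.424 and Ki = 15.4/3.424 = 4.50 mM.

4.50 mM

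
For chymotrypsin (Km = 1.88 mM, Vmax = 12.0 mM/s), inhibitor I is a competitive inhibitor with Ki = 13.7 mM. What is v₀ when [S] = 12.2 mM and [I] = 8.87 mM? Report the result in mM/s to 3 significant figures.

With α = 1 + [I]/Ki = 1 + 8.87/13.7 = 1.647, the competitive rate law is v = Vmax[S] / (αKm + [S]).
v = 12.0×12.2 / (1.647×1.88 + 12.2) = 146.4/15.30 = 9.57 mM/s.

9.57 mM/s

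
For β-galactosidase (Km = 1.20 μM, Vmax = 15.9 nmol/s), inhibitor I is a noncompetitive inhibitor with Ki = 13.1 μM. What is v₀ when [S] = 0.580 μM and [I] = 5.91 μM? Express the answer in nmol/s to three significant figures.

3.57 nmol/s

α = 1 + [I]/Ki = 1 + 5.91/13.1 = 1.451.
For a noncompetitive inhibitor, Vmax is reduced to Vmax/α while Km is unchanged: Km,app = 1.20 μM, Vmax,app = 11.0 nmol/s.
v = Vmax,app·[S]/(Km,app + [S]) = 11.0 × 0.580/(1.20 + 0.580) = 3.57 nmol/s.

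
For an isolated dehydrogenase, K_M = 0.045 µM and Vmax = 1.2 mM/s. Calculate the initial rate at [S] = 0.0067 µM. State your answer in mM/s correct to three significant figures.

0.156 mM/s

v = Vmax·[S]/(Km + [S]) = 1.2 × 0.0067 / (0.045 + 0.0067)
  = 0.008040 / 0.05170 = 0.156 mM/s.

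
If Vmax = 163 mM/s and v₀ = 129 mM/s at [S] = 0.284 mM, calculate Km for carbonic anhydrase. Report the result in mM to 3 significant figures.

0.0749 mM

v/Vmax = 129/163 = 0.7914 = [S]/(Km+[S]).
So Km + [S] = [S]/0.7914 = 0.3589 mM, giving Km = 0.3589 − 0.284 = 0.0749 mM.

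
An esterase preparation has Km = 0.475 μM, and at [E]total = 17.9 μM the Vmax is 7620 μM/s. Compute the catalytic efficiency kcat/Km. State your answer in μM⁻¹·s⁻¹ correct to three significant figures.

kcat = Vmax/[E]total = 7620/17.9 = 426 s⁻¹.
kcat/Km = 426/0.475 = 896 μM⁻¹·s⁻¹.

896 μM⁻¹·s⁻¹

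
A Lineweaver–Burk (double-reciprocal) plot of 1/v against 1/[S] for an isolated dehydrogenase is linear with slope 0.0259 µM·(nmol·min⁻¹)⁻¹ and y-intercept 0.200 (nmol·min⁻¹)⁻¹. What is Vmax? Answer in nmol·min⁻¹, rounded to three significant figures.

5.00 nmol·min⁻¹

The y-intercept of a Lineweaver–Burk plot equals 1/Vmax, so Vmax = 1/0.200 = 5.00 nmol·min⁻¹.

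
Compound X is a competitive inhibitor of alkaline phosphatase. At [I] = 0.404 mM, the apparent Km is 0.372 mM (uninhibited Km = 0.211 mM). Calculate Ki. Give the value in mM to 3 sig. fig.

Competitive: Km,app = α·Km with α = 1 + [I]/Ki.
α = Km,app/Km = 0.372/0.211 = 1.763.
Since α = 1 + [I]/Ki, [I]/Ki = 1.763 − 1 = 0.7630 and Ki = 0.404/0.7630 = 0.529 mM.

0.529 mM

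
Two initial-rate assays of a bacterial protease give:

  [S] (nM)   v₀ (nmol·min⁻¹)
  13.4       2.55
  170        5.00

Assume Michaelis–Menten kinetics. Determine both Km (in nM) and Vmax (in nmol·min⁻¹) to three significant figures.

From v = Vmax[S]/(Km+[S]), each point gives Vmax = v(Km+[S])/[S].
Equating: 2.55(Km+13.4)/13.4 = 5.00(Km+170)/170.
0.1903·Km + 2.55 = 0.02941·Km + 5.00, so (0.1903 − 0.02941)·Km = 5.00 − 2.55.
Km = 2.450/0.1609 = 15.2 nM; then Vmax = 2.55(15.2+13.4)/13.4 = 5.45 nmol·min⁻¹.

Km = 15.2 nM; Vmax = 5.45 nmol·min⁻¹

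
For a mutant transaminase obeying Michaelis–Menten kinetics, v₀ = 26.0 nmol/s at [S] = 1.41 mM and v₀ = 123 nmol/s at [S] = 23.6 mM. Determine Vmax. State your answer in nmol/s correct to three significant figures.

In reciprocal form, 1/v = (Km/Vmax)·(1/[S]) + 1/Vmax. The two points give (1/[S], 1/v) = (0.7092, 0.03846) and (0.04237, 0.008130).
Slope = (0.03846 − 0.008130)/(0.7092 − 0.04237) = 0.04548; intercept = 0.03846 − 0.04548×0.7092 = 0.006203.
Vmax = 1/intercept = 161 nmol/s; Km = slope × Vmax = 0.04548 × 161 = 7.33 mM.

161 nmol/s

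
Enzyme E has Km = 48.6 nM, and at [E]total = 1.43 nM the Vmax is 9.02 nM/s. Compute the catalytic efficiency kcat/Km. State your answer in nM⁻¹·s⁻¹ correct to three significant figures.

kcat = Vmax/[E]total = 9.02/1.43 = 6.31 s⁻¹.
kcat/Km = 6.31/48.6 = 0.130 nM⁻¹·s⁻¹.

0.130 nM⁻¹·s⁻¹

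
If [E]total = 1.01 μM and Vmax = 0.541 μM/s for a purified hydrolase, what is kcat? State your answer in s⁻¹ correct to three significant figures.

kcat = Vmax/[E]total = 0.541 μM/s / 1.01 μM = 0.536 s⁻¹.

0.536 s⁻¹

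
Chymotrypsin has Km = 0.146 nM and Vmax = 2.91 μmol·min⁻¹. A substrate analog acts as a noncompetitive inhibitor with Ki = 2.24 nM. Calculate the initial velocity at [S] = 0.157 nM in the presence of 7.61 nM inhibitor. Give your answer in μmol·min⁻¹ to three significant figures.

0.343 μmol·min⁻¹

With α = 1 + [I]/Ki = 1 + 7.61/2.24 = 4.397, the noncompetitive rate law is v = (Vmax/α)·[S] / (Km + [S]).
v = (2.91/4.397)×0.157 / (0.146 + 0.157) = 0.1039/0.3030 = 0.343 μmol·min⁻¹.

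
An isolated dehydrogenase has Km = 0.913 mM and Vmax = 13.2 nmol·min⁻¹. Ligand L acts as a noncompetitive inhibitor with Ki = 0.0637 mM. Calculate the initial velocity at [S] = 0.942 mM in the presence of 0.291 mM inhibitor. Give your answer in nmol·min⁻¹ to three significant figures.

1.20 nmol·min⁻¹

α = 1 + [I]/Ki = 1 + 0.291/0.0637 = 5.568.
For a noncompetitive inhibitor, Vmax is reduced to Vmax/α while Km is unchanged: Km,app = 0.913 mM, Vmax,app = 2.37 nmol·min⁻¹.
v = Vmax,app·[S]/(Km,app + [S]) = 2.37 × 0.942/(0.913 + 0.942) = 1.20 nmol·min⁻¹.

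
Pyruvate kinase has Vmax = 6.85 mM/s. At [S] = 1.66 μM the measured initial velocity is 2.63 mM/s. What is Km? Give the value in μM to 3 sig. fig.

From v = Vmax[S]/(Km+[S]), Km = [S](Vmax − v)/v.
Km = 1.66 × (6.85 − 2.63) / 2.63 = 7.005/2.63 = 2.66 μM.

2.66 μM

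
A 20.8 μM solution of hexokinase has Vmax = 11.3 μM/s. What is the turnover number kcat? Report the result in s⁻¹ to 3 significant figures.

0.543 s⁻¹

kcat = Vmax/[E]total = 11.3 μM/s / 20.8 μM = 0.543 s⁻¹.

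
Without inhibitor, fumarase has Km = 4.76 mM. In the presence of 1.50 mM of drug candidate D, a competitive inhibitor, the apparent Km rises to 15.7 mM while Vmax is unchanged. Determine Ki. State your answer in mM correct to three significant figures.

Competitive: Km,app = α·Km with α = 1 + [I]/Ki.
α = Km,app/Km = 15.7/4.76 = 3.298.
Ki = [I]/(α − 1) = 1.50/2.298 = 0.653 mM.

0.653 mM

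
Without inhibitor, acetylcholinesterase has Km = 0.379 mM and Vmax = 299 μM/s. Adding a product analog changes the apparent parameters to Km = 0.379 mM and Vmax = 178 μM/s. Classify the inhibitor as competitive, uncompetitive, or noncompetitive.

noncompetitive

Vmax decreases (299 → 178 μM/s) while Km is unchanged — pure noncompetitive inhibition.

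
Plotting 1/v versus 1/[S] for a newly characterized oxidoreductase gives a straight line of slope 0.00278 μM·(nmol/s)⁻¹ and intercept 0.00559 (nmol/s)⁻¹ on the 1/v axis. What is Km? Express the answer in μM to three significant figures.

0.497 μM

y-intercept = 1/Vmax ⇒ Vmax = 179 nmol/s; slope = Km/Vmax ⇒ Km = slope × Vmax.
Km = 0.00278 × 179 = 0.497 μM.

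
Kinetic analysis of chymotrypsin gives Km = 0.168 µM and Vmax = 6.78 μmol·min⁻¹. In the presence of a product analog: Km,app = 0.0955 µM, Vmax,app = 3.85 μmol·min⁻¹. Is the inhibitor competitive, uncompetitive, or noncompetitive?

uncompetitive

Both Km and Vmax decrease by the same factor (~1.76-fold) — characteristic of uncompetitive inhibition.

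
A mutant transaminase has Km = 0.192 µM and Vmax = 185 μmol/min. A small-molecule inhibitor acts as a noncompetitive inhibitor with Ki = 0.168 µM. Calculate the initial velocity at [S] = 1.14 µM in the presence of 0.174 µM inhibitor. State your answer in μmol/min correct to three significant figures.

77.8 μmol/min

α = 1 + [I]/Ki = 1 + 0.174/0.168 = 2.036.
For a noncompetitive inhibitor, Vmax is reduced to Vmax/α while Km is unchanged: Km,app = 0.192 µM, Vmax,app = 90.9 μmol/min.
v = Vmax,app·[S]/(Km,app + [S]) = 90.9 × 1.14/(0.192 + 1.14) = 77.8 μmol/min.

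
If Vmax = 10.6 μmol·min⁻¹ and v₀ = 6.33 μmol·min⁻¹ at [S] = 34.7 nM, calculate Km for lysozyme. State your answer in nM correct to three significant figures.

v/Vmax = 6.33/10.6 = 0.5972 = [S]/(Km+[S]).
So Km + [S] = [S]/0.5972 = 58.11 nM, giving Km = 58.11 − 34.7 = 23.4 nM.

23.4 nM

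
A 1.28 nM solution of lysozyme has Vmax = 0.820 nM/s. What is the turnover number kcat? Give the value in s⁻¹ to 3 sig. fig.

kcat = Vmax/[E]total = 0.820 nM/s / 1.28 nM = 0.641 s⁻¹.

0.641 s⁻¹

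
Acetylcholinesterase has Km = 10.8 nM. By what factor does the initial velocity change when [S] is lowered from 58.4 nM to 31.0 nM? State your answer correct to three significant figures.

0.879

Since Vmax cancels, v₂/v₁ = [S]₂(Km+[S]₁) / [S]₁(Km+[S]₂).
= 31.0×(10.8+58.4) / (58.4×(10.8+31.0)) = 2145/2441 = 0.879.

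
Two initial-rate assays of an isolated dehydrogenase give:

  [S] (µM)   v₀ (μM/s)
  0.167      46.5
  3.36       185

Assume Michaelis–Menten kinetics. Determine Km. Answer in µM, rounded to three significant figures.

From v = Vmax[S]/(Km+[S]), each point gives Vmax = v(Km+[S])/[S].
Equating: 46.5(Km+0.167)/0.167 = 185(Km+3.36)/3.36.
278.4·Km + 46.5 = 55.06·Km + 185, so (278.4 − 55.06)·Km = 185 − 46.5.
Km = 138.5/223.4 = 0.620 µM; then Vmax = 46.5(0.620+0.167)/0.167 = 219 μM/s.

0.620 µM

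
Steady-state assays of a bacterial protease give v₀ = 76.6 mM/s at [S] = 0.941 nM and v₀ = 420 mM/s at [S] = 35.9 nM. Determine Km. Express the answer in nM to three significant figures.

In reciprocal form, 1/v = (Km/Vmax)·(1/[S]) + 1/Vmax. The two points give (1/[S], 1/v) = (1.063, 0.01305) and (0.02786, 0.002381).
Slope = (0.01305 − 0.002381)/(1.063 − 0.02786) = 0.01031; intercept = 0.01305 − 0.01031×1.063 = 0.002094.
Vmax = 1/intercept = 478 mM/s; Km = slope × Vmax = 0.01031 × 478 = 4.93 nM.

4.93 nM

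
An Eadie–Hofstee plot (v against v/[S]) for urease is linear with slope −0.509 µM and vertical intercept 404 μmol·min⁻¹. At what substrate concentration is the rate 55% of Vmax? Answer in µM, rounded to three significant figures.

0.622 µM

The Eadie–Hofstee slope gives Km = 0.509 µM (slope = −Km).
v/Vmax = [S]/(Km+[S]) = 0.55 ⇒ [S] = Km·0.55/(1−0.55) = 0.509 × 1.222 = 0.622 µM.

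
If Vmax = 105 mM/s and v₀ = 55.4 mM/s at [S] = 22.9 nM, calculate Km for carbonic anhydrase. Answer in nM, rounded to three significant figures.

20.5 nM

From v = Vmax[S]/(Km+[S]), Km = [S](Vmax − v)/v.
Km = 22.9 × (105 − 55.4) / 55.4 = 1136/55.4 = 20.5 nM.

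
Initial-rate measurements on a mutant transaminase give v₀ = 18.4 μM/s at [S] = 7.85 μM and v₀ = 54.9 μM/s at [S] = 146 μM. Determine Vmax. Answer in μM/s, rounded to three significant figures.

61.9 μM/s

From v = Vmax[S]/(Km+[S]), each point gives Vmax = v(Km+[S])/[S].
Equating: 18.4(Km+7.85)/7.85 = 54.9(Km+146)/146.
2.344·Km + 18.4 = 0.3760·Km + 54.9, so (2.344 − 0.3760)·Km = 54.9 − 18.4.
Km = 36.50/1.968 = 18.5 μM; then Vmax = 18.4(18.5+7.85)/7.85 = 61.9 μM/s.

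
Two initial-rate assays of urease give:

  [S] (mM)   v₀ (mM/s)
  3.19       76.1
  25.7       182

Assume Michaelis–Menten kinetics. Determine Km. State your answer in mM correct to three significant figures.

6.31 mM

In reciprocal form, 1/v = (Km/Vmax)·(1/[S]) + 1/Vmax. The two points give (1/[S], 1/v) = (0.3135, 0.01314) and (0.03891, 0.005495).
Slope = (0.01314 − 0.005495)/(0.3135 − 0.03891) = 0.02785; intercept = 0.01314 − 0.02785×0.3135 = 0.004411.
Vmax = 1/intercept = 227 mM/s; Km = slope × Vmax = 0.02785 × 227 = 6.31 mM.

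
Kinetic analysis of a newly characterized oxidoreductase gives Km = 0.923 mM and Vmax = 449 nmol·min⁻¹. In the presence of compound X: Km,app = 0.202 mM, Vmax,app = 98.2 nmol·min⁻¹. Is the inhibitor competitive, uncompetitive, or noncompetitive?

uncompetitive

Both Km and Vmax decrease by the same factor (~4.57-fold) — characteristic of uncompetitive inhibition.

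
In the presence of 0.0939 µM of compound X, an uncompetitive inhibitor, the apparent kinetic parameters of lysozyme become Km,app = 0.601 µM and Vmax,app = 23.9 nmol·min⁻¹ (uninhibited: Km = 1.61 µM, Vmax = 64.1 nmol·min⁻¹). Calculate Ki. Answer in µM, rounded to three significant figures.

0.0558 µM

Uncompetitive: Vmax,app = Vmax/α (and Km,app = Km/α) with α = 1 + [I]/Ki.
α = Vmax/Vmax,app = 64.1/23.9 = 2.682.
Ki = [I]/(α − 1) = 0.0939/1.682 = 0.0558 µM.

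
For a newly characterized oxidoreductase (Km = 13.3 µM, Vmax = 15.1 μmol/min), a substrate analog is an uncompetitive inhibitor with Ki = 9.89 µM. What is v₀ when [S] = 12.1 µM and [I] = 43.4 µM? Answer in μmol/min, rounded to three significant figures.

2.33 μmol/min

With α = 1 + [I]/Ki = 1 + 43.4/9.89 = 5.388, the uncompetitive rate law is v = (Vmax/α)·[S] / (Km/α + [S]).
v = (15.1/5.388)×12.1 / (13.3/5.388 + 12.1) = 33.91/14.57 = 2.33 μmol/min.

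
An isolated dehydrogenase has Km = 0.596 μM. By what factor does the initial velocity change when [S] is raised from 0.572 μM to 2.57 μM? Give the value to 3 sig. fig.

The fractional saturations are [S]/(Km+[S]) = 0.572/1.168 = 0.4897 and 2.57/3.166 = 0.8117.
v₂/v₁ is just their ratio: 0.8117/0.4897 = 1.66.

1.66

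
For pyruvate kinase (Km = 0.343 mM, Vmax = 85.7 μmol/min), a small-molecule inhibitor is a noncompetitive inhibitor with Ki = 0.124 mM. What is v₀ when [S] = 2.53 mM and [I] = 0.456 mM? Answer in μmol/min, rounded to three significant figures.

16.1 μmol/min

α = 1 + [I]/Ki = 1 + 0.456/0.124 = 4.677.
For a noncompetitive inhibitor, Vmax is reduced to Vmax/α while Km is unchanged: Km,app = 0.343 mM, Vmax,app = 18.3 μmol/min.
v = Vmax,app·[S]/(Km,app + [S]) = 18.3 × 2.53/(0.343 + 2.53) = 16.1 μmol/min.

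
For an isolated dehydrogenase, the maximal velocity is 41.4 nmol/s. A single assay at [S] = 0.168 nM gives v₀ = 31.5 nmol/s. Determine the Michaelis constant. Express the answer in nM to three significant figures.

0.0528 nM

v/Vmax = 31.5/41.4 = 0.7609 = [S]/(Km+[S]).
So Km + [S] = [S]/0.7609 = 0.2208 nM, giving Km = 0.2208 − 0.168 = 0.0528 nM.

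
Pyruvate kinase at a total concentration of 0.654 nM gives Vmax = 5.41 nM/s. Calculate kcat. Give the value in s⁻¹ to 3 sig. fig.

kcat = Vmax/[E]total = 5.41 nM/s / 0.654 nM = 8.27 s⁻¹.

8.27 s⁻¹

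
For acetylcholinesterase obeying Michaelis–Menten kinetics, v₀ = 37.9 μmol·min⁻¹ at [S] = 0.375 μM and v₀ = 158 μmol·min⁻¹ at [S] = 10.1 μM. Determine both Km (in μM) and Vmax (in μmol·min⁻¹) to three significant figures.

Km = 1.41 μM; Vmax = 180 μmol·min⁻¹

In reciprocal form, 1/v = (Km/Vmax)·(1/[S]) + 1/Vmax. The two points give (1/[S], 1/v) = (2.667, 0.02639) and (0.09901, 0.006329).
Slope = (0.02639 − 0.006329)/(2.667 − 0.09901) = 0.007811; intercept = 0.02639 − 0.007811×2.667 = 0.005556.
Vmax = 1/intercept = 180 μmol·min⁻¹; Km = slope × Vmax = 0.007811 × 180 = 1.41 μM.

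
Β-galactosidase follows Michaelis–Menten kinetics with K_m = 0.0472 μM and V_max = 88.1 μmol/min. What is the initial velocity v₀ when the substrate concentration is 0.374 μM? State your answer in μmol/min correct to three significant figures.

78.2 μmol/min

[S]/(Km+[S]) = 0.374/0.4212 = 0.8879, the fractional saturation.
v = 0.8879 × Vmax = 0.8879 × 88.1 = 78.2 μmol/min.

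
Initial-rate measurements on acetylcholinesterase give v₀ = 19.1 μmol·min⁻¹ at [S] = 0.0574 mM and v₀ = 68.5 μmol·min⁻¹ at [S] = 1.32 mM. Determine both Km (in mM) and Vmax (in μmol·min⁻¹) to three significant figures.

Km = 0.176 mM; Vmax = 77.6 μmol·min⁻¹

In reciprocal form, 1/v = (Km/Vmax)·(1/[S]) + 1/Vmax. The two points give (1/[S], 1/v) = (17.42, 0.05236) and (0.7576, 0.01460).
Slope = (0.05236 − 0.01460)/(17.42 − 0.7576) = 0.002266; intercept = 0.05236 − 0.002266×17.42 = 0.01288.
Vmax = 1/intercept = 77.6 μmol·min⁻¹; Km = slope × Vmax = 0.002266 × 77.6 = 0.176 mM.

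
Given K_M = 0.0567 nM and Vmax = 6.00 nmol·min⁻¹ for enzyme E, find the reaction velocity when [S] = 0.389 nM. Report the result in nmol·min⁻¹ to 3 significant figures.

[S]/(Km+[S]) = 0.389/0.4457 = 0.8728, the fractional saturation.
v = 0.8728 × Vmax = 0.8728 × 6.00 = 5.24 nmol·min⁻¹.

5.24 nmol·min⁻¹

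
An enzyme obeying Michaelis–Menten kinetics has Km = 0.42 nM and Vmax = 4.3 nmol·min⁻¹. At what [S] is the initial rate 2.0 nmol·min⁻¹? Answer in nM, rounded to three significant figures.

The required fractional saturation is v/Vmax = 2.0/4.3 = 0.4651.
Then [S]/(Km+[S]) = 0.4651 ⇒ [S] = 0.42 × 0.4651/(1 − 0.4651) = 0.365 nM.

0.365 nM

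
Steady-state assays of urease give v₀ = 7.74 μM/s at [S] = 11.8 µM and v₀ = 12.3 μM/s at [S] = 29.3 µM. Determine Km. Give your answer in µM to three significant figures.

In reciprocal form, 1/v = (Km/Vmax)·(1/[S]) + 1/Vmax. The two points give (1/[S], 1/v) = (0.08475, 0.1292) and (0.03413, 0.08130).
Slope = (0.1292 − 0.08130)/(0.08475 − 0.03413) = 0.9463; intercept = 0.1292 − 0.9463×0.08475 = 0.04900.
Vmax = 1/intercept = 20.4 μM/s; Km = slope × Vmax = 0.9463 × 20.4 = 19.3 µM.

19.3 µM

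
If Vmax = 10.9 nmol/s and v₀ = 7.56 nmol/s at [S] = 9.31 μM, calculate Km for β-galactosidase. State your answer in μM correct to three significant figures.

v/Vmax = 7.56/10.9 = 0.6936 = [S]/(Km+[S]).
So Km + [S] = [S]/0.6936 = 13.42 μM, giving Km = 13.42 − 9.31 = 4.11 μM.

4.11 μM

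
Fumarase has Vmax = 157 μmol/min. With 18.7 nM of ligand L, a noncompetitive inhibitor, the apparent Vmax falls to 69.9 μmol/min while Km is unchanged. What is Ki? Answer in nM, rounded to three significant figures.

15.0 nM

Noncompetitive: Vmax,app = Vmax/α with α = 1 + [I]/Ki.
α = Vmax/Vmax,app = 157/69.9 = 2.246.
Ki = [I]/(α − 1) = 18.7/1.246 = 15.0 nM.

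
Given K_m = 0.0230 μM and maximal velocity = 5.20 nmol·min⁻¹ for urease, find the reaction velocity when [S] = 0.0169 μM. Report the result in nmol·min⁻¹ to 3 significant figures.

2.20 nmol·min⁻¹

v = Vmax·[S]/(Km + [S]) = 5.20 × 0.0169 / (0.0230 + 0.0169)
  = 0.08788 / 0.03990 = 2.20 nmol·min⁻¹.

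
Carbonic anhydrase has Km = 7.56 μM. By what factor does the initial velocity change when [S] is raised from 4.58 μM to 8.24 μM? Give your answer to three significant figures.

The fractional saturations are [S]/(Km+[S]) = 4.58/12.14 = 0.3773 and 8.24/15.80 = 0.5215.
v₂/v₁ is just their ratio: 0.5215/0.3773 = 1.38.

1.38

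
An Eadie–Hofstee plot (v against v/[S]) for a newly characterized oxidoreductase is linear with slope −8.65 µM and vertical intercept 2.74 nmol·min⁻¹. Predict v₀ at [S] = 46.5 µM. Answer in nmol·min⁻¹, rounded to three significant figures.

2.31 nmol·min⁻¹

In the Eadie–Hofstee form v = Vmax − Km·(v/[S]), the slope is −Km and the intercept is Vmax, so Km = 8.65 µM and Vmax = 2.74 nmol·min⁻¹.
v = 2.74 × 46.5/(8.65 + 46.5) = 2.31 nmol·min⁻¹.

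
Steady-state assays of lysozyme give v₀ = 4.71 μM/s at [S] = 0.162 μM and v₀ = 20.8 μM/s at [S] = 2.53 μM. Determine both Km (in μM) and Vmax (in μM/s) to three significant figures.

In reciprocal form, 1/v = (Km/Vmax)·(1/[S]) + 1/Vmax. The two points give (1/[S], 1/v) = (6.173, 0.2123) and (0.3953, 0.04808).
Slope = (0.2123 − 0.04808)/(6.173 − 0.3953) = 0.02843; intercept = 0.2123 − 0.02843×6.173 = 0.03684.
Vmax = 1/intercept = 27.1 μM/s; Km = slope × Vmax = 0.02843 × 27.1 = 0.772 μM.

Km = 0.772 μM; Vmax = 27.1 μM/s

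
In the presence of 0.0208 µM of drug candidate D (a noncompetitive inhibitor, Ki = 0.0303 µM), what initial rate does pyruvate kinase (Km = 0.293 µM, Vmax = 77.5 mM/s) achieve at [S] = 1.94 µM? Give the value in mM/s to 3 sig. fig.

With α = 1 + [I]/Ki = 1 + 0.0208/0.0303 = 1.686, the noncompetitive rate law is v = (Vmax/α)·[S] / (Km + [S]).
v = (77.5/1.686)×1.94 / (0.293 + 1.94) = 89.15/2.233 = 39.9 mM/s.

39.9 mM/s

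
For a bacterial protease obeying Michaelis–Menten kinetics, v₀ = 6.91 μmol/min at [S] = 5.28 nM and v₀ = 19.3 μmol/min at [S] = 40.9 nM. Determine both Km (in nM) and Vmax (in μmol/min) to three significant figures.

In reciprocal form, 1/v = (Km/Vmax)·(1/[S]) + 1/Vmax. The two points give (1/[S], 1/v) = (0.1894, 0.1447) and (0.02445, 0.05181).
Slope = (0.1447 − 0.05181)/(0.1894 − 0.02445) = 0.5632; intercept = 0.1447 − 0.5632×0.1894 = 0.03804.
Vmax = 1/intercept = 26.3 μmol/min; Km = slope × Vmax = 0.5632 × 26.3 = 14.8 nM.

Km = 14.8 nM; Vmax = 26.3 μmol/min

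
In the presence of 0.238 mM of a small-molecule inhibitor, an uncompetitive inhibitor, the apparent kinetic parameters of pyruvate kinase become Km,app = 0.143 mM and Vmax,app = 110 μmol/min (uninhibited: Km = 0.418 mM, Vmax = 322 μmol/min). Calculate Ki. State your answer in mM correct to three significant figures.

Uncompetitive: Vmax,app = Vmax/α (and Km,app = Km/α) with α = 1 + [I]/Ki.
α = Vmax/Vmax,app = 322/110 = 2.927.
Since α = 1 + [I]/Ki, [I]/Ki = 2.927 − 1 = 1.927 and Ki = 0.238/1.927 = 0.123 mM.

0.123 mM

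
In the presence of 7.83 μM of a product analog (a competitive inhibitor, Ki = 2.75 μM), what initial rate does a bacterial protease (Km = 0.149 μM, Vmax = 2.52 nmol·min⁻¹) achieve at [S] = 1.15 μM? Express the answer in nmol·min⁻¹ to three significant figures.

1.68 nmol·min⁻¹

With α = 1 + [I]/Ki = 1 + 7.83/2.75 = 3.847, the competitive rate law is v = Vmax[S] / (αKm + [S]).
v = 2.52×1.15 / (3.847×0.149 + 1.15) = 2.898/1.723 = 1.68 nmol·min⁻¹.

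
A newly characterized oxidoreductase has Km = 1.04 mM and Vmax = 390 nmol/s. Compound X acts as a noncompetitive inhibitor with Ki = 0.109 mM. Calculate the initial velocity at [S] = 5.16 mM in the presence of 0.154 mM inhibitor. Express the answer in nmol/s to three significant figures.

α = 1 + [I]/Ki = 1 + 0.154/0.109 = 2.413.
For a noncompetitive inhibitor, Vmax is reduced to Vmax/α while Km is unchanged: Km,app = 1.04 mM, Vmax,app = 162 nmol/s.
v = Vmax,app·[S]/(Km,app + [S]) = 162 × 5.16/(1.04 + 5.16) = 135 nmol/s.

135 nmol/s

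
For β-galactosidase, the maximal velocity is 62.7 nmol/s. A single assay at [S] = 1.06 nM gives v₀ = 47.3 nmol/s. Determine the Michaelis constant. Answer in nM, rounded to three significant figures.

0.345 nM

v/Vmax = 47.3/62.7 = 0.7544 = [S]/(Km+[S]).
So Km + [S] = [S]/0.7544 = 1.405 nM, giving Km = 1.405 − 1.06 = 0.345 nM.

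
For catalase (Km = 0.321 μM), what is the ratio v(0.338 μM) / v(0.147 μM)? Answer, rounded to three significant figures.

The fractional saturations are [S]/(Km+[S]) = 0.147/0.4680 = 0.3141 and 0.338/0.6590 = 0.5129.
v₂/v₁ is just their ratio: 0.5129/0.3141 = 1.63.

1.63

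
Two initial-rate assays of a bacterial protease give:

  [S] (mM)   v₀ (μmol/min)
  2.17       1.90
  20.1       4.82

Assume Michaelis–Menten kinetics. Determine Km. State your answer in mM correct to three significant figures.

4.59 mM

In reciprocal form, 1/v = (Km/Vmax)·(1/[S]) + 1/Vmax. The two points give (1/[S], 1/v) = (0.4608, 0.5263) and (0.04975, 0.2075).
Slope = (0.5263 − 0.2075)/(0.4608 − 0.04975) = 0.7756; intercept = 0.5263 − 0.7756×0.4608 = 0.1689.
Vmax = 1/intercept = 5.92 μmol/min; Km = slope × Vmax = 0.7756 × 5.92 = 4.59 mM.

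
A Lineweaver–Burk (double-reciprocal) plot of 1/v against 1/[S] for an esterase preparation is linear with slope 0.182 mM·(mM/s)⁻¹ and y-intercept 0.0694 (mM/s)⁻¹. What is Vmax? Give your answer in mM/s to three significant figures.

14.4 mM/s

The y-intercept of a Lineweaver–Burk plot equals 1/Vmax, so Vmax = 1/0.0694 = 14.4 mM/s.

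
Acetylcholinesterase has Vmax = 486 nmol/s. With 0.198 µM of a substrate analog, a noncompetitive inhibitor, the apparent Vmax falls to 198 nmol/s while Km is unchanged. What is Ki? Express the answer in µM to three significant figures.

0.136 µM

Noncompetitive: Vmax,app = Vmax/α with α = 1 + [I]/Ki.
α = Vmax/Vmax,app = 486/198 = 2.455.
Ki = [I]/(α − 1) = 0.198/1.455 = 0.136 µM.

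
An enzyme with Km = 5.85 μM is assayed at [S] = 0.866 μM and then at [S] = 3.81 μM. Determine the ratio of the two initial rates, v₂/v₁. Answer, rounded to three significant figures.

The fractional saturations are [S]/(Km+[S]) = 0.866/6.716 = 0.1289 and 3.81/9.660 = 0.3944.
v₂/v₁ is just their ratio: 0.3944/0.1289 = 3.06.

3.06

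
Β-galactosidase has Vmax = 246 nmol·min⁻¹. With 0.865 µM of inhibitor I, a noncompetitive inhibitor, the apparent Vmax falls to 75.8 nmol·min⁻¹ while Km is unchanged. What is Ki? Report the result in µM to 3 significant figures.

Noncompetitive: Vmax,app = Vmax/α with α = 1 + [I]/Ki.
α = Vmax/Vmax,app = 246/75.8 = 3.245.
Ki = [I]/(α − 1) = 0.865/2.245 = 0.385 µM.

0.385 µM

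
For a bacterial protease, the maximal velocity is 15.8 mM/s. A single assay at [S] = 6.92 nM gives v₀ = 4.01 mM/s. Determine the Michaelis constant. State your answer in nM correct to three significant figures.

20.3 nM

From v = Vmax[S]/(Km+[S]), Km = [S](Vmax − v)/v.
Km = 6.92 × (15.8 − 4.01) / 4.01 = 81.59/4.01 = 20.3 nM.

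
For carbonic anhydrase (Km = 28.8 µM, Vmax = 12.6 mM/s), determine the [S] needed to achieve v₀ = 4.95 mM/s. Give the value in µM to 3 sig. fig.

Rearranging v = Vmax[S]/(Km+[S]) gives [S] = Km·v/(Vmax − v).
[S] = 28.8 × 4.95 / (12.6 − 4.95) = 142.6/7.650 = 18.6 µM.

18.6 µM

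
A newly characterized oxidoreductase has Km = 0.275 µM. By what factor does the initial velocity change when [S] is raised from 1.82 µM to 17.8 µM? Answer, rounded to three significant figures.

The fractional saturations are [S]/(Km+[S]) = 1.82/2.095 = 0.8687 and 17.8/18.08 = 0.9848.
v₂/v₁ is just their ratio: 0.9848/0.8687 = 1.13.

1.13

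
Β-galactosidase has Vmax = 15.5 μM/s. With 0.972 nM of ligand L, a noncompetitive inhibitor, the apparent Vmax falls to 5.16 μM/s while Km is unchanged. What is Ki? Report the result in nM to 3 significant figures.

0.485 nM

Noncompetitive: Vmax,app = Vmax/α with α = 1 + [I]/Ki.
α = Vmax/Vmax,app = 15.5/5.16 = 3.004.
Ki = [I]/(α − 1) = 0.972/2.004 = 0.485 nM.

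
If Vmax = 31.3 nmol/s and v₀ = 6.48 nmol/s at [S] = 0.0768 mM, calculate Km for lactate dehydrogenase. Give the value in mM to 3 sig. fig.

0.294 mM

v/Vmax = 6.48/31.3 = 0.2070 = [S]/(Km+[S]).
So Km + [S] = [S]/0.2070 = 0.3710 mM, giving Km = 0.3710 − 0.0768 = 0.294 mM.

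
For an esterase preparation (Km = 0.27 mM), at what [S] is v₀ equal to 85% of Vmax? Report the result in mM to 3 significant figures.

v/Vmax = [S]/(Km+[S]) = 0.85, so [S] = Km·0.85/(1 − 0.85) = 0.27 × 5.667.
[S] = 1.53 mM.

1.53 mM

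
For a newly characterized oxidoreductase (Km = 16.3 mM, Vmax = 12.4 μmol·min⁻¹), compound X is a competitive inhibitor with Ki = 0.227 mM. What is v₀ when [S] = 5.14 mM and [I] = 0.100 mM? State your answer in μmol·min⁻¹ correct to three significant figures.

2.23 μmol·min⁻¹

With α = 1 + [I]/Ki = 1 + 0.100/0.227 = 1.441, the competitive rate law is v = Vmax[S] / (αKm + [S]).
v = 12.4×5.14 / (1.441×16.3 + 5.14) = 63.74/28.62 = 2.23 μmol·min⁻¹.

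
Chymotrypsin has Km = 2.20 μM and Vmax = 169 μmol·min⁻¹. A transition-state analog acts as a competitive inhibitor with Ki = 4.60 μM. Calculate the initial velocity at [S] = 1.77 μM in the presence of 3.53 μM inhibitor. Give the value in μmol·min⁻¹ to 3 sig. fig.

α = 1 + [I]/Ki = 1 + 3.53/4.60 = 1.767.
For a competitive inhibitor, Vmax is unchanged and the apparent Km becomes α·Km: Km,app = 3.89 μM, Vmax,app = 169 μmol·min⁻¹.
v = Vmax,app·[S]/(Km,app + [S]) = 169 × 1.77/(3.89 + 1.77) = 52.9 μmol·min⁻¹.

52.9 μmol·min⁻¹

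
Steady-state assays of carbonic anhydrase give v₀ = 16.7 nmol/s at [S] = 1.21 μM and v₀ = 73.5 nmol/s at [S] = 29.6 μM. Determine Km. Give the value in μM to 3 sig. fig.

5.02 μM

From v = Vmax[S]/(Km+[S]), each point gives Vmax = v(Km+[S])/[S].
Equating: 16.7(Km+1.21)/1.21 = 73.5(Km+29.6)/29.6.
13.80·Km + 16.7 = 2.483·Km + 73.5, so (13.80 − 2.483)·Km = 73.5 − 16.7.
Km = 56.80/11.32 = 5.02 μM; then Vmax = 16.7(5.02+1.21)/1.21 = 86.0 nmol/s.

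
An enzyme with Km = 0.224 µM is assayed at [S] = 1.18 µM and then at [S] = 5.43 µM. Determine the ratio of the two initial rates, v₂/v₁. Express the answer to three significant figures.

1.14

The fractional saturations are [S]/(Km+[S]) = 1.18/1.404 = 0.8405 and 5.43/5.654 = 0.9604.
v₂/v₁ is just their ratio: 0.9604/0.8405 = 1.14.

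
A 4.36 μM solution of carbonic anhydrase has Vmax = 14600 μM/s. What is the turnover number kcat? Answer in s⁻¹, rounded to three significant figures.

3350 s⁻¹

kcat = Vmax/[E]total = 14600 μM/s / 4.36 μM = 3350 s⁻¹.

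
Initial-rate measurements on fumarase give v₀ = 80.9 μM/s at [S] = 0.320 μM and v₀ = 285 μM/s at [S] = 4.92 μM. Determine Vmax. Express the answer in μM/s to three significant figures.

346 μM/s

In reciprocal form, 1/v = (Km/Vmax)·(1/[S]) + 1/Vmax. The two points give (1/[S], 1/v) = (3.125, 0.01236) and (0.2033, 0.003509).
Slope = (0.01236 − 0.003509)/(3.125 − 0.2033) = 0.003030; intercept = 0.01236 − 0.003030×3.125 = 0.002893.
Vmax = 1/intercept = 346 μM/s; Km = slope × Vmax = 0.003030 × 346 = 1.05 μM.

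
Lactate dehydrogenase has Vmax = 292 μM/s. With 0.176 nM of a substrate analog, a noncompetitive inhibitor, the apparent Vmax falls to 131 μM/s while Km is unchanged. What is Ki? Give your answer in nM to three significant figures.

0.143 nM

Noncompetitive: Vmax,app = Vmax/α with α = 1 + [I]/Ki.
α = Vmax/Vmax,app = 292/131 = 2.229.
Since α = 1 + [I]/Ki, [I]/Ki = 2.229 − 1 = 1.229 and Ki = 0.176/1.229 = 0.143 nM.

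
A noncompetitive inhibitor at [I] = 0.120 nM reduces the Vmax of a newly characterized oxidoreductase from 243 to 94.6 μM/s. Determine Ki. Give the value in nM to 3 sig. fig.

0.0765 nM

Noncompetitive: Vmax,app = Vmax/α with α = 1 + [I]/Ki.
α = Vmax/Vmax,app = 243/94.6 = 2.569.
Ki = [I]/(α − 1) = 0.120/1.569 = 0.0765 nM.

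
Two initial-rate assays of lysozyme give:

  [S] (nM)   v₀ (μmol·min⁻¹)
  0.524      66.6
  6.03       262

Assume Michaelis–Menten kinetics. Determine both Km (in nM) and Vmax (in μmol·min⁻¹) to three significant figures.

Km = 2.34 nM; Vmax = 363 μmol·min⁻¹

From v = Vmax[S]/(Km+[S]), each point gives Vmax = v(Km+[S])/[S].
Equating: 66.6(Km+0.524)/0.524 = 262(Km+6.03)/6.03.
127.1·Km + 66.6 = 43.45·Km + 262, so (127.1 − 43.45)·Km = 262 − 66.6.
Km = 195.4/83.65 = 2.34 nM; then Vmax = 66.6(2.34+0.524)/0.524 = 363 μmol·min⁻¹.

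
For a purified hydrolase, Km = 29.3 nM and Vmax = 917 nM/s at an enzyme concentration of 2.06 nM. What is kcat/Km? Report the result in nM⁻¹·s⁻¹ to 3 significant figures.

kcat = Vmax/[E]total = 917/2.06 = 445 s⁻¹.
kcat/Km = 445/29.3 = 15.2 nM⁻¹·s⁻¹.

15.2 nM⁻¹·s⁻¹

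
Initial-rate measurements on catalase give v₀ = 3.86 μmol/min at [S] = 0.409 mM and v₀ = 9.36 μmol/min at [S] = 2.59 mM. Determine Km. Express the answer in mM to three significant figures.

In reciprocal form, 1/v = (Km/Vmax)·(1/[S]) + 1/Vmax. The two points give (1/[S], 1/v) = (2.445, 0.2591) and (0.3861, 0.1068).
Slope = (0.2591 − 0.1068)/(2.445 − 0.3861) = 0.07394; intercept = 0.2591 − 0.07394×2.445 = 0.07829.
Vmax = 1/intercept = 12.8 μmol/min; Km = slope × Vmax = 0.07394 × 12.8 = 0.944 mM.

0.944 mM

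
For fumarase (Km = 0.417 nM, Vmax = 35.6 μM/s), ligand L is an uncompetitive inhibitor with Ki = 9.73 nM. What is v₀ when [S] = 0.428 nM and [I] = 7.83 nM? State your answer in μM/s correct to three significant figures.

α = 1 + [I]/Ki = 1 + 7.83/9.73 = 1.805.
For an uncompetitive inhibitor, both parameters are divided by α, giving Vmax/α and Km/α: Km,app = 0.231 nM, Vmax,app = 19.7 μM/s.
v = Vmax,app·[S]/(Km,app + [S]) = 19.7 × 0.428/(0.231 + 0.428) = 12.8 μM/s.

12.8 μM/s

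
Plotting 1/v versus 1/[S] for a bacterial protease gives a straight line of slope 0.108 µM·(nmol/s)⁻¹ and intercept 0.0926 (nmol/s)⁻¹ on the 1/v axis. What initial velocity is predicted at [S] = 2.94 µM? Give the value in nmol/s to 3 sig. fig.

7.73 nmol/s

The y-intercept is 1/Vmax, so Vmax = 1/0.0926 = 10.8 nmol/s.
The slope is Km/Vmax, so Km = 0.108 × 10.8 = 1.17 µM.
Then v = 10.8 × 2.94/(1.17 + 2.94) = 7.73 nmol/s.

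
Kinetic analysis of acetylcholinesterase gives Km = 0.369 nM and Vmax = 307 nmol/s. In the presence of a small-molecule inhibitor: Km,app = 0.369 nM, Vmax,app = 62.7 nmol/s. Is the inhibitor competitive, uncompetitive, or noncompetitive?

noncompetitive

Vmax decreases (307 → 62.7 nmol/s) while Km is unchanged — pure noncompetitive inhibition.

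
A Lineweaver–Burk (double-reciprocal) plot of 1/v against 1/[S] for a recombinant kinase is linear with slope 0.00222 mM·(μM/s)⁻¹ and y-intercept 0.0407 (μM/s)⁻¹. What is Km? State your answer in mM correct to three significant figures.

y-intercept = 1/Vmax ⇒ Vmax = 24.6 μM/s; slope = Km/Vmax ⇒ Km = slope × Vmax.
Km = 0.00222 × 24.6 = 0.0545 mM.

0.0545 mM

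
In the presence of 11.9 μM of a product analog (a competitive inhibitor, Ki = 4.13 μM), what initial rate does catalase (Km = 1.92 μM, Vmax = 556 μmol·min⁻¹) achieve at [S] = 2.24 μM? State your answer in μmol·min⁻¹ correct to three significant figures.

128 μmol·min⁻¹

With α = 1 + [I]/Ki = 1 + 11.9/4.13 = 3.881, the competitive rate law is v = Vmax[S] / (αKm + [S]).
v = 556×2.24 / (3.881×1.92 + 2.24) = 1245/9.692 = 128 μmol·min⁻¹.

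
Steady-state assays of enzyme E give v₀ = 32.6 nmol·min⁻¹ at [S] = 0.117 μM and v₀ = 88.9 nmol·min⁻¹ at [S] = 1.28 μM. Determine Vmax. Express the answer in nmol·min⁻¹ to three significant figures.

From v = Vmax[S]/(Km+[S]), each point gives Vmax = v(Km+[S])/[S].
Equating: 32.6(Km+0.117)/0.117 = 88.9(Km+1.28)/1.28.
278.6·Km + 32.6 = 69.45·Km + 88.9, so (278.6 − 69.45)·Km = 88.9 − 32.6.
Km = 56.30/209.2 = 0.269 μM; then Vmax = 32.6(0.269+0.117)/0.117 = 108 nmol·min⁻¹.

108 nmol·min⁻¹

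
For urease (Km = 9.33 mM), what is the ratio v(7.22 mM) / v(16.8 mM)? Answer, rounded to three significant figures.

0.679

Since Vmax cancels, v₂/v₁ = [S]₂(Km+[S]₁) / [S]₁(Km+[S]₂).
= 7.22×(9.33+16.8) / (16.8×(9.33+7.22)) = 188.7/278.0 = 0.679.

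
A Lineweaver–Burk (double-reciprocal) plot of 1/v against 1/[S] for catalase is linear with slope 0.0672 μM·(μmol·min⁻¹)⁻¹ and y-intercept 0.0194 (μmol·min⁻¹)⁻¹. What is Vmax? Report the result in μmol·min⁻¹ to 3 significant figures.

The y-intercept of a Lineweaver–Burk plot equals 1/Vmax, so Vmax = 1/0.0194 = 51.5 μmol·min⁻¹.

51.5 μmol·min⁻¹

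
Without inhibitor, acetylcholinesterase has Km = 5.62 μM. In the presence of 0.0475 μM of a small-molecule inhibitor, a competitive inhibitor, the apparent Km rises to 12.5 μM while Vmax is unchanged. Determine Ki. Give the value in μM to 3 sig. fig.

0.0388 μM

Competitive: Km,app = α·Km with α = 1 + [I]/Ki.
α = Km,app/Km = 12.5/5.62 = 2.224.
Since α = 1 + [I]/Ki, [I]/Ki = 2.224 − 1 = 1.224 and Ki = 0.0475/1.224 = 0.0388 μM.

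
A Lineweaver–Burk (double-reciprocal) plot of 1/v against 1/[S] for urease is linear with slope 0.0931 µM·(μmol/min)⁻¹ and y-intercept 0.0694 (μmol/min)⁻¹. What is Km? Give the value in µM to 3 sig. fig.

y-intercept = 1/Vmax ⇒ Vmax = 14.4 μmol/min; slope = Km/Vmax ⇒ Km = slope × Vmax.
Km = 0.0931 × 14.4 = 1.34 µM.

1.34 µM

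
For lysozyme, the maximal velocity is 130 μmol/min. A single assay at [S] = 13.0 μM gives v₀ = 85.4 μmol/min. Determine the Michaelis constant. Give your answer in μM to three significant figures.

6.79 μM

v/Vmax = 85.4/130 = 0.6569 = [S]/(Km+[S]).
So Km + [S] = [S]/0.6569 = 19.79 μM, giving Km = 19.79 − 13.0 = 6.79 μM.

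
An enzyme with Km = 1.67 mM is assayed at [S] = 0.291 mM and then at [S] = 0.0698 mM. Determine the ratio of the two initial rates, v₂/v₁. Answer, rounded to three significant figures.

0.270

Since Vmax cancels, v₂/v₁ = [S]₂(Km+[S]₁) / [S]₁(Km+[S]₂).
= 0.0698×(1.67+0.291) / (0.291×(1.67+0.0698)) = 0.1369/0.5063 = 0.270.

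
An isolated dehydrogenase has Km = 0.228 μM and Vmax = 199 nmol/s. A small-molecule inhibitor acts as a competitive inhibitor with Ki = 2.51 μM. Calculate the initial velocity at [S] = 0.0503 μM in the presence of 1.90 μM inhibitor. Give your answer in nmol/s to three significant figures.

22.2 nmol/s

With α = 1 + [I]/Ki = 1 + 1.90/2.51 = 1.757, the competitive rate law is v = Vmax[S] / (αKm + [S]).
v = 199×0.0503 / (1.757×0.228 + 0.0503) = 10.01/0.4509 = 22.2 nmol/s.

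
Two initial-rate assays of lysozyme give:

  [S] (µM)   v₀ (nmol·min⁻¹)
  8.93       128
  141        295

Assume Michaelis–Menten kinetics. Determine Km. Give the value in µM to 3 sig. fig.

13.6 µM

From v = Vmax[S]/(Km+[S]), each point gives Vmax = v(Km+[S])/[S].
Equating: 128(Km+8.93)/8.93 = 295(Km+141)/141.
14.33·Km + 128 = 2.092·Km + 295, so (14.33 − 2.092)·Km = 295 − 128.
Km = 167.0/12.24 = 13.6 µM; then Vmax = 128(13.6+8.93)/8.93 = 324 nmol·min⁻¹.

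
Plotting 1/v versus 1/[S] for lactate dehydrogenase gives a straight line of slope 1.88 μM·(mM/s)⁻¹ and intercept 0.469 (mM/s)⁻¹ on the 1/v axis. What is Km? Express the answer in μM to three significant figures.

y-intercept = 1/Vmax ⇒ Vmax = 2.13 mM/s; slope = Km/Vmax ⇒ Km = slope × Vmax.
Km = 1.88 × 2.13 = 4.01 μM.

4.01 μM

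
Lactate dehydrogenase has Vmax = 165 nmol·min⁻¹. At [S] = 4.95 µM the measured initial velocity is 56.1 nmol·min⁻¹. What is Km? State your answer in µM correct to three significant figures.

9.61 µM

From v = Vmax[S]/(Km+[S]), Km = [S](Vmax − v)/v.
Km = 4.95 × (165 − 56.1) / 56.1 = 539.1/56.1 = 9.61 µM.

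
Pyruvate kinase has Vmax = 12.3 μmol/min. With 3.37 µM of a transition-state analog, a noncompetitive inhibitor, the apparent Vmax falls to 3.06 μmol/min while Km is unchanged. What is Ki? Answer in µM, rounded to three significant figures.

1.12 µM

Noncompetitive: Vmax,app = Vmax/α with α = 1 + [I]/Ki.
α = Vmax/Vmax,app = 12.3/3.06 = 4.020.
Since α = 1 + [I]/Ki, [I]/Ki = 4.020 − 1 = 3.020 and Ki = 3.37/3.020 = 1.12 µM.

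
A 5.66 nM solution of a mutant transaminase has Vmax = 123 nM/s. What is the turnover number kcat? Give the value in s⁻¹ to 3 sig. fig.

kcat = Vmax/[E]total = 123 nM/s / 5.66 nM = 21.7 s⁻¹.

21.7 s⁻¹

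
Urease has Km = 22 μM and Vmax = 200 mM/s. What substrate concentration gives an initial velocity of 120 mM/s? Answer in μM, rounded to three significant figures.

33.0 μM

The required fractional saturation is v/Vmax = 120/200 = 0.6000.
Then [S]/(Km+[S]) = 0.6000 ⇒ [S] = 22 × 0.6000/(1 − 0.6000) = 33.0 μM.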